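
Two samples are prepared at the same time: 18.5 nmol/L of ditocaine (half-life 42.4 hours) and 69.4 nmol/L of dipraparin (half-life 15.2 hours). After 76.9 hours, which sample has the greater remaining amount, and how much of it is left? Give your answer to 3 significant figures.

ditocaine, 5.26 nmol/L

ditocaine: 18.5 × (1/2)^1.8137 ≈ 5.2626 nmol/L.
dipraparin: 69.4 × (1/2)^5.0592 ≈ 2.0815 nmol/L.
Ditocaine has more remaining, at ≈ 5.2626 nmol/L.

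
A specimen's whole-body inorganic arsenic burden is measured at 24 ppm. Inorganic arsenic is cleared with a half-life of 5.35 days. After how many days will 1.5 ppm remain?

21.4 days

1.5/24 = 1/16, so 4 half-lives have elapsed.
t = 4 × 5.35 = 21.4 days.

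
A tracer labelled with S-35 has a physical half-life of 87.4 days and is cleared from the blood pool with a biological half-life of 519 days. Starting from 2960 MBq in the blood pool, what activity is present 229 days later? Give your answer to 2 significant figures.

1/t_eff = 1/t_phys + 1/t_biol = 1/87.4 + 1/519 = 0.013368 per day.
t_eff = 87.4 × 519 / (87.4 + 519) ≈ 74.803 days.
Remaining = 2960 × (1/2)^(229/74.803) = 2960 × (1/2)^3.0614 ≈ 354.59 MBq.

350 MBq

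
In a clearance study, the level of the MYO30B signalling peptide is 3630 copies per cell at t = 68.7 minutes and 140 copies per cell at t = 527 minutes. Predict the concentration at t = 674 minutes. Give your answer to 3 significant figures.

49.3 copies per cell

Over Δt = 527 − 68.7 = 458.3 minutes, the level fell by a factor of 3630/140 ≈ 25.929.
n = log₂(25.929) ≈ 4.6965 half-lives, so t½ = 458.3/4.6965 ≈ 97.584 minutes.
From t = 527 to t = 674: 140 × (1/2)^((674−527)/97.584) ≈ 49.279 copies per cell.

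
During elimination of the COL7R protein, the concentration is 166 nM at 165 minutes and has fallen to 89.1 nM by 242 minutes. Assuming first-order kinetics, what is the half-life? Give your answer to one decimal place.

85.8 minutes

Over Δt = 242 − 165 = 77 minutes, the level fell by a factor of 166/89.1 ≈ 1.8631.
n = log₂(1.8631) ≈ 0.89769 half-lives, so t½ = 77/0.89769 ≈ 85.776 minutes.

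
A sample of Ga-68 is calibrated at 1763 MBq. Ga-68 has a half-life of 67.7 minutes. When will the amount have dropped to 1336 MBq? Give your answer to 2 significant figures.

27 minutes

Fraction remaining = 1336/1763 ≈ 0.7578.
n = log₂(1763/1336) = ln(1.3196)/ln 2 ≈ 0.40011 half-lives.
t = n × t½ = 0.40011 × 67.7 ≈ 27.088 minutes.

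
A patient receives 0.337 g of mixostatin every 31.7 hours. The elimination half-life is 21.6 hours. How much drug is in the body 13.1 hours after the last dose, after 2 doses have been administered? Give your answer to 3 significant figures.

The 2 doses were given 44.8, 13.1 hours ago.
Total = 0.337·(1/2)^(44.8/21.6) + 0.337·(1/2)^(13.1/21.6)
      = 0.080033 + 0.22134 ≈ 0.30137 g.

0.301 g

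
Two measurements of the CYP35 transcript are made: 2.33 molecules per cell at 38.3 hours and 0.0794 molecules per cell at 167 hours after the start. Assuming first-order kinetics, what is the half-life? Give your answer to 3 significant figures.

Over Δt = 167 − 38.3 = 128.7 hours, the level fell by a factor of 2.33/0.0794 ≈ 29.345.
n = log₂(29.345) ≈ 4.875 half-lives, so t½ = 128.7/4.875 ≈ 26.4 hours.

26.4 hours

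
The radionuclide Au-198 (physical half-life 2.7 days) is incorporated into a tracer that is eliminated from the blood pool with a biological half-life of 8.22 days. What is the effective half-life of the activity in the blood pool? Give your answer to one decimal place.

2.0 days

1/t_eff = 1/t_phys + 1/t_biol = 1/2.7 + 1/8.22 = 0.49202 per day.
t_eff = 2.7 × 8.22 / (2.7 + 8.22) ≈ 2.0324 days.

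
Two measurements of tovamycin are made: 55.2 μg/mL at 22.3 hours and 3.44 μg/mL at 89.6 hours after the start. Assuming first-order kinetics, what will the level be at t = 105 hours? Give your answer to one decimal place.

1.8 μg/mL

Over Δt = 89.6 − 22.3 = 67.3 hours, the level fell by a factor of 55.2/3.44 ≈ 16.047.
n = log₂(16.047) ≈ 4.0042 half-lives, so t½ = 67.3/4.0042 ≈ 16.807 hours.
From t = 89.6 to t = 105: 3.44 × (1/2)^((105−89.6)/16.807) ≈ 1.8228 μg/mL.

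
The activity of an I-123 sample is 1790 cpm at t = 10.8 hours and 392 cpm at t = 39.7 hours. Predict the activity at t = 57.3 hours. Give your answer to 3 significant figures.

155 cpm

Over Δt = 39.7 − 10.8 = 28.9 hours, the level fell by a factor of 1790/392 ≈ 4.5663.
n = log₂(4.5663) ≈ 2.191 half-lives, so t½ = 28.9/2.191 ≈ 13.19 hours.
From t = 39.7 to t = 57.3: 392 × (1/2)^((57.3−39.7)/13.19) ≈ 155.46 cpm.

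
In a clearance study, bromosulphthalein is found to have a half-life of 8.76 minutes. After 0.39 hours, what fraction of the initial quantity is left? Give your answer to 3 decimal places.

0.157

0.39 hours = 23.4 minutes.
n = 23.4/8.76 ≈ 2.6712 half-lives.
Fraction remaining = (1/2)^2.6712 ≈ 0.15699.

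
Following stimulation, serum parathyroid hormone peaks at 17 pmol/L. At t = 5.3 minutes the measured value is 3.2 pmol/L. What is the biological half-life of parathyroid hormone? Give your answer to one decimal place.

A/A₀ = 3.2/17 ≈ 0.18824.
n = log₂(5.3125) ≈ 2.4094 half-lives elapsed in 5.3 minutes.
t½ = 5.3/2.4094 ≈ 2.1997 minutes.

2.2 minutes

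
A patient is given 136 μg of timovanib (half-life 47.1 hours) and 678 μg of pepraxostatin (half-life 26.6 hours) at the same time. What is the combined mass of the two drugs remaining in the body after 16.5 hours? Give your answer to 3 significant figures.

548 μg

timovanib: 136 × (1/2)^(16.5/47.1) = 136 × (1/2)^0.35032 ≈ 106.68 μg.
pepraxostatin: 678 × (1/2)^(16.5/26.6) = 678 × (1/2)^0.6203 ≈ 441.06 μg.
Total = 106.68 + 441.06 ≈ 547.74 μg.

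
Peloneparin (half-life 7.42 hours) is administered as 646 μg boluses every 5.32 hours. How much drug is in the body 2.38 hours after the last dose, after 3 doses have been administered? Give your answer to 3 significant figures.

1020 μg

The 3 doses were given 13.02, 7.7, 2.38 hours ago.
Total = 646·(1/2)^(13.02/7.42) + 646·(1/2)^(7.7/7.42) + 646·(1/2)^(2.38/7.42)
      = 191.43 + 314.66 + 517.22 ≈ 1023.3 μg.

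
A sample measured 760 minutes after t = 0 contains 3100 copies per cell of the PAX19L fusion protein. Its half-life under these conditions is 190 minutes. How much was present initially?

Number of half-lives elapsed: n = 760/190 ≈ 4.
A₀ = A × 2^n = 3100 × 2^4 = 3100 × 16 ≈ 49600 copies per cell.

49600 copies per cell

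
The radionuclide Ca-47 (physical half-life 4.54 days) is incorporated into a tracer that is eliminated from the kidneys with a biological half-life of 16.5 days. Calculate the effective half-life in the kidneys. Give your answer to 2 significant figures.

3.6 days

1/t_eff = 1/t_phys + 1/t_biol = 1/4.54 + 1/16.5 = 0.28087 per day.
t_eff = 4.54 × 16.5 / (4.54 + 16.5) ≈ 3.5604 days.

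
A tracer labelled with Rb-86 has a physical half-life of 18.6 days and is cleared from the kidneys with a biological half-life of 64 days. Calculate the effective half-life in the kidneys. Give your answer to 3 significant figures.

1/t_eff = 1/t_phys + 1/t_biol = 1/18.6 + 1/64 = 0.069388 per day.
t_eff = 18.6 × 64 / (18.6 + 64) ≈ 14.412 days.

14.4 days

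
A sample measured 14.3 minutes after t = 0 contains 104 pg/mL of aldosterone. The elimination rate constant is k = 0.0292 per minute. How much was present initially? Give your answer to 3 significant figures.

158 pg/mL

t½ = ln 2 / k = 0.69315 / 0.0292 ≈ 23.738 minutes.
Number of half-lives elapsed: n = 14.3/23.738 ≈ 0.60241.
A₀ = A × 2^n = 104 × 2^0.60241 = 104 × 1.5183 ≈ 157.9 pg/mL.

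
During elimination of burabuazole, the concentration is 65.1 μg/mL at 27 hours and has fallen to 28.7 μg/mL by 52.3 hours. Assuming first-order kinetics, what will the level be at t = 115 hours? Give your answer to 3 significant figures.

Over Δt = 52.3 − 27 = 25.3 hours, the level fell by a factor of 65.1/28.7 ≈ 2.2683.
n = log₂(2.2683) ≈ 1.1816 half-lives, so t½ = 25.3/1.1816 ≈ 21.412 hours.
From t = 52.3 to t = 115: 28.7 × (1/2)^((115−52.3)/21.412) ≈ 3.7702 μg/mL.

3.77 μg/mL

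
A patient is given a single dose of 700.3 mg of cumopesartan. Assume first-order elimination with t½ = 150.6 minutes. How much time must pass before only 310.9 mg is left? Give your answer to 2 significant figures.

Fraction remaining = 310.9/700.3 ≈ 0.44395.
n = log₂(700.3/310.9) = ln(2.2525)/ln 2 ≈ 1.1715 half-lives.
t = n × t½ = 1.1715 × 150.6 ≈ 176.43 minutes.

180 minutes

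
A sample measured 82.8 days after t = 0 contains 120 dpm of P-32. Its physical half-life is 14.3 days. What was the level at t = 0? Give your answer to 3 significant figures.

6640 dpm

Number of half-lives elapsed: n = 82.8/14.3 ≈ 5.7902.
A₀ = A × 2^n = 120 × 2^5.7902 = 120 × 55.338 ≈ 6640.6 dpm.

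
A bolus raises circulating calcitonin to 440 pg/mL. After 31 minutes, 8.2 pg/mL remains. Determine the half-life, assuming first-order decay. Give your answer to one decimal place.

A/A₀ = 8.2/440 ≈ 0.018636.
n = log₂(53.659) ≈ 5.7457 half-lives elapsed in 31 minutes.
t½ = 31/5.7457 ≈ 5.3953 minutes.

5.4 minutes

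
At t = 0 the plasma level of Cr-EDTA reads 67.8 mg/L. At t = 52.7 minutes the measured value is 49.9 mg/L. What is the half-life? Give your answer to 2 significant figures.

A/A₀ = 49.9/67.8 ≈ 0.73599.
n = log₂(1.3587) ≈ 0.44225 half-lives elapsed in 52.7 minutes.
t½ = 52.7/0.44225 ≈ 119.16 minutes.

120 minutes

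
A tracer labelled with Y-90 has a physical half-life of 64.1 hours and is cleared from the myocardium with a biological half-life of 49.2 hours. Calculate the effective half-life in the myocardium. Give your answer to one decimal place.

27.8 hours

1/t_eff = 1/t_phys + 1/t_biol = 1/64.1 + 1/49.2 = 0.035926 per hour.
t_eff = 64.1 × 49.2 / (64.1 + 49.2) ≈ 27.835 hours.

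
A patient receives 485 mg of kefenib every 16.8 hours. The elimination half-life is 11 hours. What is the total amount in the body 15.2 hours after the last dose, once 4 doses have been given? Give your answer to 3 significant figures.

The 4 doses were given 65.6, 48.8, 32, 15.2 hours ago.
Total = 485·(1/2)^(65.6/11) + 485·(1/2)^(48.8/11) + 485·(1/2)^(32/11) + 485·(1/2)^(15.2/11)
      = 7.7716 + 22.401 + 64.568 + 186.11 ≈ 280.85 mg.

281 mg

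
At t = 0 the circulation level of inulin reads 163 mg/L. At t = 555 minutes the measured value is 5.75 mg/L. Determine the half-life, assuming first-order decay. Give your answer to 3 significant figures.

115 minutes

A/A₀ = 5.75/163 ≈ 0.035276.
n = log₂(28.348) ≈ 4.8252 half-lives elapsed in 555 minutes.
t½ = 555/4.8252 ≈ 115.02 minutes.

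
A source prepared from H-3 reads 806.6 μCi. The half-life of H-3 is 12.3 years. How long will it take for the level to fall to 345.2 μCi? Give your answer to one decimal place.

15.1 years

Fraction remaining = 345.2/806.6 ≈ 0.42797.
n = log₂(806.6/345.2) = ln(2.3366)/ln 2 ≈ 1.2244 half-lives.
t = n × t½ = 1.2244 × 12.3 ≈ 15.06 years.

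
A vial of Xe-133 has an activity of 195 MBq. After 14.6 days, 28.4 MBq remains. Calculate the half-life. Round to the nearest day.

A/A₀ = 28.4/195 ≈ 0.14564.
n = log₂(6.8662) ≈ 2.7795 half-lives elapsed in 14.6 days.
t½ = 14.6/2.7795 ≈ 5.2527 days.

5 days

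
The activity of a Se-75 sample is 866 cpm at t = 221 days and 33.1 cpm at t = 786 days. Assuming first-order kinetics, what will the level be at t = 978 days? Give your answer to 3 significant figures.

Over Δt = 786 − 221 = 565 days, the level fell by a factor of 866/33.1 ≈ 26.163.
n = log₂(26.163) ≈ 4.7095 half-lives, so t½ = 565/4.7095 ≈ 119.97 days.
From t = 786 to t = 978: 33.1 × (1/2)^((978−786)/119.97) ≈ 10.916 cpm.

10.9 cpm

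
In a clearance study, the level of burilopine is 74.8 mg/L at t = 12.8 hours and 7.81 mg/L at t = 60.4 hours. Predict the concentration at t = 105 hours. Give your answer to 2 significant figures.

0.94 mg/L

Over Δt = 60.4 − 12.8 = 47.6 hours, the level fell by a factor of 74.8/7.81 ≈ 9.5775.
n = log₂(9.5775) ≈ 3.2596 half-lives, so t½ = 47.6/3.2596 ≈ 14.603 hours.
From t = 60.4 to t = 105: 7.81 × (1/2)^((105−60.4)/14.603) ≈ 0.94025 mg/L.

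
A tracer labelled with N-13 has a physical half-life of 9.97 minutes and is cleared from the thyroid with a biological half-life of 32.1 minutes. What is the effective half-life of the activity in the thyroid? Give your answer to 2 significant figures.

1/t_eff = 1/t_phys + 1/t_biol = 1/9.97 + 1/32.1 = 0.13145 per minute.
t_eff = 9.97 × 32.1 / (9.97 + 32.1) ≈ 7.6072 minutes.

7.6 minutes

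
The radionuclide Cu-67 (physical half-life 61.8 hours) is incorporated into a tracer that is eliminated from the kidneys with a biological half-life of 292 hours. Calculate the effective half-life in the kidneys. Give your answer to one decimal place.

1/t_eff = 1/t_phys + 1/t_biol = 1/61.8 + 1/292 = 0.019606 per hour.
t_eff = 61.8 × 292 / (61.8 + 292) ≈ 51.005 hours.

51.0 hours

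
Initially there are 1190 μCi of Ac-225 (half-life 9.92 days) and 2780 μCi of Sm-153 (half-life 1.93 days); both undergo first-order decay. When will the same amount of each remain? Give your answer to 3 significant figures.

2.93 days

Set 1190·(1/2)^(t/9.92) = 2780·(1/2)^(t/1.93).
Taking log₂: log₂(1190/2780) = t·(1/9.92 − 1/1.93).
log₂(0.42806) = -1.2241; 1/9.92 − 1/1.93 = -0.41733.
t = -1.2241 / -0.41733 ≈ 2.9332 days.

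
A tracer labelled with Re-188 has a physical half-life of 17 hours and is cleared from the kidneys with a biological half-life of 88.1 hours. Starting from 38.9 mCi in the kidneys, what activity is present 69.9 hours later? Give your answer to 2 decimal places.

1.30 mCi

1/t_eff = 1/t_phys + 1/t_biol = 1/17 + 1/88.1 = 0.070174 per hour.
t_eff = 17 × 88.1 / (17 + 88.1) ≈ 14.25 hours.
Remaining = 38.9 × (1/2)^(69.9/14.25) = 38.9 × (1/2)^4.9052 ≈ 1.2982 mCi.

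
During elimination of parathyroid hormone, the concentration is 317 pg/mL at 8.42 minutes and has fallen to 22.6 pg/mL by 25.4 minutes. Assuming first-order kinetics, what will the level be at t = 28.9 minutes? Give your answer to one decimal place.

13.1 pg/mL

Over Δt = 25.4 − 8.42 = 16.98 minutes, the level fell by a factor of 317/22.6 ≈ 14.027.
n = log₂(14.027) ≈ 3.8101 half-lives, so t½ = 16.98/3.8101 ≈ 4.4566 minutes.
From t = 25.4 to t = 28.9: 22.6 × (1/2)^((28.9−25.4)/4.4566) ≈ 13.113 pg/mL.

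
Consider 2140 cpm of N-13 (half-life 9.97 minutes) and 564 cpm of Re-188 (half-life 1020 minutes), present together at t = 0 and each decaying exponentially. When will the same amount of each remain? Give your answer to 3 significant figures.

Set 2140·(1/2)^(t/9.97) = 564·(1/2)^(t/1020).
Taking log₂: log₂(2140/564) = t·(1/9.97 − 1/1020).
log₂(3.7943) = 1.9238; 1/9.97 − 1/1020 = 0.099321.
t = 1.9238 / 0.099321 ≈ 19.37 minutes.

19.4 minutes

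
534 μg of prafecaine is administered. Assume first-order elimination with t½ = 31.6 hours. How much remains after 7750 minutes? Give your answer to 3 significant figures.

31.4 μg

Convert the elapsed time: 7750 minutes = 129.167 hours.
Number of half-lives: n = 129.167/31.6 ≈ 4.0876.
Remaining = 534 × (1/2)^4.0876 = 534 × 0.05882 ≈ 31.41 μg.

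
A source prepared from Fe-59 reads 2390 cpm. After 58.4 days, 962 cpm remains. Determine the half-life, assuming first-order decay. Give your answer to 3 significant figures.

A/A₀ = 962/2390 ≈ 0.40251.
n = log₂(2.4844) ≈ 1.3129 half-lives elapsed in 58.4 days.
t½ = 58.4/1.3129 ≈ 44.482 days.

44.5 days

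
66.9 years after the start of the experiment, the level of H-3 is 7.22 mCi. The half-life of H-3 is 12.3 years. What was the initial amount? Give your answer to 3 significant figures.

Number of half-lives elapsed: n = 66.9/12.3 ≈ 5.439.
A₀ = A × 2^n = 7.22 × 2^5.439 = 7.22 × 43.382 ≈ 313.22 mCi.

313 mCi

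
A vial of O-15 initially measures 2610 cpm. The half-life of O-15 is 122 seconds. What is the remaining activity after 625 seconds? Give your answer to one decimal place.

Number of half-lives: n = 625/122 ≈ 5.123.
Remaining = 2610 × (1/2)^5.123 = 2610 × 0.028697 ≈ 74.899 cpm.

74.9 cpm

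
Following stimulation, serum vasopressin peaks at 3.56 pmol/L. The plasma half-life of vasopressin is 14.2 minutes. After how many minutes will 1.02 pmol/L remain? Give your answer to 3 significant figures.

25.6 minutes

Fraction remaining = 1.02/3.56 ≈ 0.28652.
n = log₂(3.56/1.02) = ln(3.4902)/ln 2 ≈ 1.8033 half-lives.
t = n × t½ = 1.8033 × 14.2 ≈ 25.607 minutes.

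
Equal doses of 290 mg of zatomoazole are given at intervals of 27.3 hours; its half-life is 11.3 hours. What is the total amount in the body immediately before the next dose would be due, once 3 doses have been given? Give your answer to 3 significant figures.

The 3 doses were given 81.9, 54.6, 27.3 hours ago.
Total = 290·(1/2)^(81.9/11.3) + 290·(1/2)^(54.6/11.3) + 290·(1/2)^(27.3/11.3)
      = 1.9081 + 10.183 + 54.341 ≈ 66.432 mg.

66.4 mg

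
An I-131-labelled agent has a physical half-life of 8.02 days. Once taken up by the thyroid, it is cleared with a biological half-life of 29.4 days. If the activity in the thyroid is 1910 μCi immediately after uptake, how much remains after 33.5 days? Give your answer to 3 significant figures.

1/t_eff = 1/t_phys + 1/t_biol = 1/8.02 + 1/29.4 = 0.1587 per day.
t_eff = 8.02 × 29.4 / (8.02 + 29.4) ≈ 6.3011 days.
Remaining = 1910 × (1/2)^(33.5/6.3011) = 1910 × (1/2)^5.3165 ≈ 47.93 μCi.

47.9 μCi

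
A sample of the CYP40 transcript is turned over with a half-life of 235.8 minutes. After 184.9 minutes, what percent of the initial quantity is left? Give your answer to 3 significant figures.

n = 184.9/235.8 ≈ 0.78414 half-lives.
Fraction remaining = (1/2)^0.78414 ≈ 0.5807, i.e. 58.07%.

58.1%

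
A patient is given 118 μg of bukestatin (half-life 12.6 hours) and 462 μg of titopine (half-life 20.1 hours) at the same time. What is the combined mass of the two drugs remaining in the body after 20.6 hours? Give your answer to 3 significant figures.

265 μg

bukestatin: 118 × (1/2)^(20.6/12.6) = 118 × (1/2)^1.6349 ≈ 37.995 μg.
titopine: 462 × (1/2)^(20.6/20.1) = 462 × (1/2)^1.0249 ≈ 227.05 μg.
Total = 37.995 + 227.05 ≈ 265.05 μg.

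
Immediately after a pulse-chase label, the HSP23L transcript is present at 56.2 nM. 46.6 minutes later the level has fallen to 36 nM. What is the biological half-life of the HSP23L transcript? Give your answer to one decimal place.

A/A₀ = 36/56.2 ≈ 0.64057.
n = log₂(1.5611) ≈ 0.64257 half-lives elapsed in 46.6 minutes.
t½ = 46.6/0.64257 ≈ 72.521 minutes.

72.5 minutes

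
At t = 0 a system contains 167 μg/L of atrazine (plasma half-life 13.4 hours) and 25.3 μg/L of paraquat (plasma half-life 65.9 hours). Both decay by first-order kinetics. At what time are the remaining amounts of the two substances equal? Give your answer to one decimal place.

Set 167·(1/2)^(t/13.4) = 25.3·(1/2)^(t/65.9).
Taking log₂: log₂(167/25.3) = t·(1/13.4 − 1/65.9).
log₂(6.6008) = 2.7226; 1/13.4 − 1/65.9 = 0.059452.
t = 2.7226 / 0.059452 ≈ 45.795 hours.

45.8 hours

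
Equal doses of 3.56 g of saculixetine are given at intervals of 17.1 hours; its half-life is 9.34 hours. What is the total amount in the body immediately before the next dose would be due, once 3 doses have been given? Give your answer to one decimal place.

1.4 g

The 3 doses were given 51.3, 34.2, 17.1 hours ago.
Total = 3.56·(1/2)^(51.3/9.34) + 3.56·(1/2)^(34.2/9.34) + 3.56·(1/2)^(17.1/9.34)
      = 0.079075 + 0.2813 + 1.0007 ≈ 1.3611 g.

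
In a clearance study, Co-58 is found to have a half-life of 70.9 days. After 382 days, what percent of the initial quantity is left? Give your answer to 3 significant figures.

n = 382/70.9 ≈ 5.3879 half-lives.
Fraction remaining = (1/2)^5.3879 ≈ 0.023883, i.e. 2.3883%.

2.39%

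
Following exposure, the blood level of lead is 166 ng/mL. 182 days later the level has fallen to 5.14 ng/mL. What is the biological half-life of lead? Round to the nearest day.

36 days

A/A₀ = 5.14/166 ≈ 0.030964.
n = log₂(32.296) ≈ 5.0133 half-lives elapsed in 182 days.
t½ = 182/5.0133 ≈ 36.304 days.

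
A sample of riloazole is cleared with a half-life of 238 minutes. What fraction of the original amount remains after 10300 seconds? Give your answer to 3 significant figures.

0.607

10300 seconds = 171.667 minutes.
n = 171.667/238 ≈ 0.72129 half-lives.
Fraction remaining = (1/2)^0.72129 ≈ 0.60656.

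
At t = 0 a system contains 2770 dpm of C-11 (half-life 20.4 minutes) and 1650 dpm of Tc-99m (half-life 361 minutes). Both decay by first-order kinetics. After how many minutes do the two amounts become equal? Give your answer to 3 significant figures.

Set 2770·(1/2)^(t/20.4) = 1650·(1/2)^(t/361).
Taking log₂: log₂(2770/1650) = t·(1/20.4 − 1/361).
log₂(1.6788) = 0.74742; 1/20.4 − 1/361 = 0.04625.
t = 0.74742 / 0.04625 ≈ 16.161 minutes.

16.2 minutes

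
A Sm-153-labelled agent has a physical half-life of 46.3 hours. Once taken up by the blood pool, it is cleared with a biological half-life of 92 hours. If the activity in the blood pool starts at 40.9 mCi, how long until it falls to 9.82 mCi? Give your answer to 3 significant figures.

1/t_eff = 1/t_phys + 1/t_biol = 1/46.3 + 1/92 = 0.032468 per hour.
t_eff = 46.3 × 92 / (46.3 + 92) ≈ 30.8 hours.
n = log₂(40.9/9.82) ≈ 2.0583; t = 2.0583 × 30.8 ≈ 63.395 hours.

63.4 hours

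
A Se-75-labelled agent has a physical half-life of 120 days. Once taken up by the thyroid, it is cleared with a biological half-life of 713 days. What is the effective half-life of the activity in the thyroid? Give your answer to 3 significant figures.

103 days

1/t_eff = 1/t_phys + 1/t_biol = 1/120 + 1/713 = 0.0097359 per day.
t_eff = 120 × 713 / (120 + 713) ≈ 102.71 days.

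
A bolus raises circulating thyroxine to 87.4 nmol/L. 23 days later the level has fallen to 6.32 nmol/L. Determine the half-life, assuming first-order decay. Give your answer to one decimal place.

6.1 days

A/A₀ = 6.32/87.4 ≈ 0.072311.
n = log₂(13.829) ≈ 3.7896 half-lives elapsed in 23 days.
t½ = 23/3.7896 ≈ 6.0692 days.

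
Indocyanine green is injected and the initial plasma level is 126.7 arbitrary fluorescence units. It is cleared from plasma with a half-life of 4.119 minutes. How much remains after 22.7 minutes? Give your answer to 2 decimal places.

Number of half-lives: n = 22.7/4.119 ≈ 5.511.
Remaining = 126.7 × (1/2)^5.511 = 126.7 × 0.021929 ≈ 2.7783 arbitrary fluorescence units.

2.78 arbitrary fluorescence units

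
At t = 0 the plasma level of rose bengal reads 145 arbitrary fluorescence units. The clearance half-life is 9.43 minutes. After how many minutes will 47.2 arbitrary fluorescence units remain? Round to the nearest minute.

Fraction remaining = 47.2/145 ≈ 0.32552.
n = log₂(145/47.2) = ln(3.072)/ln 2 ≈ 1.6192 half-lives.
t = n × t½ = 1.6192 × 9.43 ≈ 15.269 minutes.

15 minutes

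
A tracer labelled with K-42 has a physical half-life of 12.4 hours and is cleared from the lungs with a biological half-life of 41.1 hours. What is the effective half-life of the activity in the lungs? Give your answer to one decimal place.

1/t_eff = 1/t_phys + 1/t_biol = 1/12.4 + 1/41.1 = 0.10498 per hour.
t_eff = 12.4 × 41.1 / (12.4 + 41.1) ≈ 9.526 hours.

9.5 hours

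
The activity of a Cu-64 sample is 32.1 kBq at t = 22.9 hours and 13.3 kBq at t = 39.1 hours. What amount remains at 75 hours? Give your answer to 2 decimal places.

1.89 kBq

Over Δt = 39.1 − 22.9 = 16.2 hours, the level fell by a factor of 32.1/13.3 ≈ 2.4135.
n = log₂(2.4135) ≈ 1.2711 half-lives, so t½ = 16.2/1.2711 ≈ 12.744 hours.
From t = 39.1 to t = 75: 13.3 × (1/2)^((75−39.1)/12.744) ≈ 1.8874 kBq.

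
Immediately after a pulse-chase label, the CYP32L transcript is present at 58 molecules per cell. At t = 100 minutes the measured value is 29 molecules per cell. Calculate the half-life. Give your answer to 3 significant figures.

A/A₀ = 29/58 ≈ 0.5.
n = log₂(2) ≈ 1 half-life elapsed in 100 minutes.
t½ = 100/1 ≈ 100 minutes.

100 minutes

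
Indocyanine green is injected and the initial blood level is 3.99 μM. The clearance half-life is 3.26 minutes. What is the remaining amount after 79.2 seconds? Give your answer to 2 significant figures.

3.0 μM

Convert the elapsed time: 79.2 seconds = 1.32 minutes.
Number of half-lives: n = 1.32/3.26 ≈ 0.40491.
Remaining = 3.99 × (1/2)^0.40491 = 3.99 × 0.75528 ≈ 3.0136 μM.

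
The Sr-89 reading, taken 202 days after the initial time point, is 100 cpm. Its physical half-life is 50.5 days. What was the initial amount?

1600 cpm

Number of half-lives elapsed: n = 202/50.5 ≈ 4.
A₀ = A × 2^n = 100 × 2^4 = 100 × 16 ≈ 1600 cpm.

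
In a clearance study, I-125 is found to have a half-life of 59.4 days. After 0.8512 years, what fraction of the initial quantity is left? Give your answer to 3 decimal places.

0.027

0.8512 years = 310.688 days.
n = 310.688/59.4 ≈ 5.2304 half-lives.
Fraction remaining = (1/2)^5.2304 ≈ 0.026637.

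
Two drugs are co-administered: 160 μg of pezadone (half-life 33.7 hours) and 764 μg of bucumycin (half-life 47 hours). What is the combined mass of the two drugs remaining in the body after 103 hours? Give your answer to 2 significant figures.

pezadone: 160 × (1/2)^(103/33.7) = 160 × (1/2)^3.0564 ≈ 19.233 μg.
bucumycin: 764 × (1/2)^(103/47) = 764 × (1/2)^2.1915 ≈ 167.26 μg.
Total = 19.233 + 167.26 ≈ 186.49 μg.

190 μg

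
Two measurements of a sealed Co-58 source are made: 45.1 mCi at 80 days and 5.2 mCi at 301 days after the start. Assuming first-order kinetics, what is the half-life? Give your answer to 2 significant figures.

Over Δt = 301 − 80 = 221 days, the level fell by a factor of 45.1/5.2 ≈ 8.6731.
n = log₂(8.6731) ≈ 3.1165 half-lives, so t½ = 221/3.1165 ≈ 70.912 days.

71 days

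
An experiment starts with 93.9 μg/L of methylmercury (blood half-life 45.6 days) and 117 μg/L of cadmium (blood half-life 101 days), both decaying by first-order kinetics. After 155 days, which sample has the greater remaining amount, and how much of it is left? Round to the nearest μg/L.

methylmercury: 93.9 × (1/2)^3.3991 ≈ 8.9008 μg/L.
cadmium: 117 × (1/2)^1.5347 ≈ 40.384 μg/L.
Cadmium has more remaining, at ≈ 40.384 μg/L.

cadmium, 40 μg/L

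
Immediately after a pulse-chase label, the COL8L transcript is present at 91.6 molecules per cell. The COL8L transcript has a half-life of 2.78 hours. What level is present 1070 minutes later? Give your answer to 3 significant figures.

1.07 molecules per cell

Convert the elapsed time: 1070 minutes = 17.8333 hours.
Number of half-lives: n = 17.8333/2.78 ≈ 6.4149.
Remaining = 91.6 × (1/2)^6.4149 = 91.6 × 0.01172 ≈ 1.0736 molecules per cell.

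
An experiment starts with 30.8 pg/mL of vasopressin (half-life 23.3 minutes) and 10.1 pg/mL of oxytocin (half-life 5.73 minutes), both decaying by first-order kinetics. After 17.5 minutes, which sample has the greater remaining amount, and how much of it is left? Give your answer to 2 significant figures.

vasopressin: 30.8 × (1/2)^0.75107 ≈ 18.3 pg/mL.
oxytocin: 10.1 × (1/2)^3.0541 ≈ 1.216 pg/mL.
Vasopressin has more remaining, at ≈ 18.3 pg/mL.

vasopressin, 18 pg/mL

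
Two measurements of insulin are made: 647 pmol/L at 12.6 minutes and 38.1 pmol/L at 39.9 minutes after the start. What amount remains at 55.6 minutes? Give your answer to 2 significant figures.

7.5 pmol/L

Over Δt = 39.9 − 12.6 = 27.3 minutes, the level fell by a factor of 647/38.1 ≈ 16.982.
n = log₂(16.982) ≈ 4.0859 half-lives, so t½ = 27.3/4.0859 ≈ 6.6815 minutes.
From t = 39.9 to t = 55.6: 38.1 × (1/2)^((55.6−39.9)/6.6815) ≈ 7.4744 pmol/L.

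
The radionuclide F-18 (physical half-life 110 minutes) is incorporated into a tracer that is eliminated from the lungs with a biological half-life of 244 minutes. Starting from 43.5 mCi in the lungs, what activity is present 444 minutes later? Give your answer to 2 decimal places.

0.75 mCi

1/t_eff = 1/t_phys + 1/t_biol = 1/110 + 1/244 = 0.013189 per minute.
t_eff = 110 × 244 / (110 + 244) ≈ 75.819 minutes.
Remaining = 43.5 × (1/2)^(444/75.819) = 43.5 × (1/2)^5.856 ≈ 0.75101 mCi.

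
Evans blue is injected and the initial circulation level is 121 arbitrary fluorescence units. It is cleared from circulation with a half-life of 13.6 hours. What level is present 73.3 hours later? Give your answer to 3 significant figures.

2.89 arbitrary fluorescence units

Number of half-lives: n = 73.3/13.6 ≈ 5.3897.
Remaining = 121 × (1/2)^5.3897 = 121 × 0.023853 ≈ 2.8862 arbitrary fluorescence units.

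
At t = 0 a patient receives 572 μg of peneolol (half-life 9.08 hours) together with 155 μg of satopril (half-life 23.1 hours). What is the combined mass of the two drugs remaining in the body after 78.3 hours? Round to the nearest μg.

16 μg

peneolol: 572 × (1/2)^(78.3/9.08) = 572 × (1/2)^8.6233 ≈ 1.4505 μg.
satopril: 155 × (1/2)^(78.3/23.1) = 155 × (1/2)^3.3896 ≈ 14.79 μg.
Total = 1.4505 + 14.79 ≈ 16.24 μg.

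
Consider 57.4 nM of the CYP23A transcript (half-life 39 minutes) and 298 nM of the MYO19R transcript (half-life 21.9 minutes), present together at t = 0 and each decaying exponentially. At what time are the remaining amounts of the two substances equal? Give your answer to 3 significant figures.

119 minutes

Set 57.4·(1/2)^(t/39) = 298·(1/2)^(t/21.9).
Taking log₂: log₂(57.4/298) = t·(1/39 − 1/21.9).
log₂(0.19262) = -2.3762; 1/39 − 1/21.9 = -0.020021.
t = -2.3762 / -0.020021 ≈ 118.68 minutes.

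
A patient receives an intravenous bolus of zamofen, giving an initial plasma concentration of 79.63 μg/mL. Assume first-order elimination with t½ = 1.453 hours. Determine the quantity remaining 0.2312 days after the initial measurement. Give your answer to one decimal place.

5.6 μg/mL

Convert the elapsed time: 0.2312 days = 5.5488 hours.
Number of half-lives: n = 5.5488/1.453 ≈ 3.8189.
Remaining = 79.63 × (1/2)^3.8189 = 79.63 × 0.070861 ≈ 5.6427 μg/mL.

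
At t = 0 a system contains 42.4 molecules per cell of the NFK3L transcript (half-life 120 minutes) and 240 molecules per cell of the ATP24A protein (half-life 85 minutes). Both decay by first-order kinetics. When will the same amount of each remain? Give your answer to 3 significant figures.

729 minutes

Set 42.4·(1/2)^(t/120) = 240·(1/2)^(t/85).
Taking log₂: log₂(42.4/240) = t·(1/120 − 1/85).
log₂(0.17667) = -2.5009; 1/120 − 1/85 = -0.0034314.
t = -2.5009 / -0.0034314 ≈ 728.83 minutes.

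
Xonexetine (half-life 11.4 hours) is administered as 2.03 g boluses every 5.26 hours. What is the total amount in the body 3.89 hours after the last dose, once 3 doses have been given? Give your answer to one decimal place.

The 3 doses were given 14.41, 9.15, 3.89 hours ago.
Total = 2.03·(1/2)^(14.41/11.4) + 2.03·(1/2)^(9.15/11.4) + 2.03·(1/2)^(3.89/11.4)
      = 0.84525 + 1.1638 + 1.6024 ≈ 3.6115 g.

3.6 g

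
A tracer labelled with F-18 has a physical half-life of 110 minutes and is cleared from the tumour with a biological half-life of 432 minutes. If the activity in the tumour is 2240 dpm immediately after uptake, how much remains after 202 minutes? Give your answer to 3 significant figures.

454 dpm

1/t_eff = 1/t_phys + 1/t_biol = 1/110 + 1/432 = 0.011406 per minute.
t_eff = 110 × 432 / (110 + 432) ≈ 87.675 minutes.
Remaining = 2240 × (1/2)^(202/87.675) = 2240 × (1/2)^2.304 ≈ 453.62 dpm.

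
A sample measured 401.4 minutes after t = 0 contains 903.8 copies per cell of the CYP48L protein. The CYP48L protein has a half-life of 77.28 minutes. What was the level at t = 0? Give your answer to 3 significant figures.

Number of half-lives elapsed: n = 401.4/77.28 ≈ 5.1941.
A₀ = A × 2^n = 903.8 × 2^5.1941 = 903.8 × 36.608 ≈ 33087 copies per cell.

33100 copies per cell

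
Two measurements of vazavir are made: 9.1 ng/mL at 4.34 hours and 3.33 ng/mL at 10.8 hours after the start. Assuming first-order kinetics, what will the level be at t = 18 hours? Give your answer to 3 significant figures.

Over Δt = 10.8 − 4.34 = 6.46 hours, the level fell by a factor of 9.1/3.33 ≈ 2.7327.
n = log₂(2.7327) ≈ 1.4503 half-lives, so t½ = 6.46/1.4503 ≈ 4.4541 hours.
From t = 10.8 to t = 18: 3.33 × (1/2)^((18−10.8)/4.4541) ≈ 1.086 ng/mL.

1.09 ng/mL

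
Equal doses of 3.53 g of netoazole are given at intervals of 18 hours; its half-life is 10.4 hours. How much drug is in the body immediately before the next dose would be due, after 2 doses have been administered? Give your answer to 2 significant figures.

1.4 g

The 2 doses were given 36, 18 hours ago.
Total = 3.53·(1/2)^(36/10.4) + 3.53·(1/2)^(18/10.4)
      = 0.32044 + 1.0636 ≈ 1.384 g.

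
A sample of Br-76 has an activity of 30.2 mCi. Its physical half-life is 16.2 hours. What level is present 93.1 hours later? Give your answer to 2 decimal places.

0.56 mCi

Number of half-lives: n = 93.1/16.2 ≈ 5.7469.
Remaining = 30.2 × (1/2)^5.7469 = 30.2 × 0.018621 ≈ 0.56236 mCi.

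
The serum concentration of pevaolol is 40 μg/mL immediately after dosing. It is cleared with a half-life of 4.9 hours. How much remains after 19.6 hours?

Elapsed time is 4 half-lives (19.6/4.9).
Each half-life halves the amount: 40 × (1/2)^4 = 40/16 = 2.5 μg/mL.

2.5 μg/mL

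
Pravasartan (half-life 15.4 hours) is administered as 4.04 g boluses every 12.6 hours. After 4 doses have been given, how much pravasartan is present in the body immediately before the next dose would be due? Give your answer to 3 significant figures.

The 4 doses were given 50.4, 37.8, 25.2, 12.6 hours ago.
Total = 4.04·(1/2)^(50.4/15.4) + 4.04·(1/2)^(37.8/15.4) + 4.04·(1/2)^(25.2/15.4) + 4.04·(1/2)^(12.6/15.4)
      = 0.41802 + 0.73704 + 1.2995 + 2.2913 ≈ 4.7459 g.

4.75 g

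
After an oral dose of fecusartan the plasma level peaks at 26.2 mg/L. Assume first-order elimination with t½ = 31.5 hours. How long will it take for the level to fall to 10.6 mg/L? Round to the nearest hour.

Fraction remaining = 10.6/26.2 ≈ 0.40458.
n = log₂(26.2/10.6) = ln(2.4717)/ln 2 ≈ 1.3055 half-lives.
t = n × t½ = 1.3055 × 31.5 ≈ 41.123 hours.

41 hours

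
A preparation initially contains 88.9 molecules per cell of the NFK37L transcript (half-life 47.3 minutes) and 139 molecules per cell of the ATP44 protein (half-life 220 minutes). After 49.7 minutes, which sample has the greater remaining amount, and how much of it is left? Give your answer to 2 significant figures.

ATP44 protein, 120 molecules per cell

NFK37L transcript: 88.9 × (1/2)^1.0507 ≈ 42.914 molecules per cell.
ATP44 protein: 139 × (1/2)^0.22591 ≈ 118.85 molecules per cell.
ATP44 protein has more remaining, at ≈ 118.85 molecules per cell.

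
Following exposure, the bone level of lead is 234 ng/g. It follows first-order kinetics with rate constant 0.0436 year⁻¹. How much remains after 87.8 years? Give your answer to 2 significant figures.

t½ = ln 2 / λ = 0.69315 / 0.0436 ≈ 15.898 years.
Number of half-lives: n = 87.8/15.898 ≈ 5.5228.
Remaining = 234 × (1/2)^5.5228 = 234 × 0.021751 ≈ 5.0898 ng/g.

5.1 ng/g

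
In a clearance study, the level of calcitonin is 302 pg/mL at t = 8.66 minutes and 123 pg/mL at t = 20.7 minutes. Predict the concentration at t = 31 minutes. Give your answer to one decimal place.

Over Δt = 20.7 − 8.66 = 12.04 minutes, the level fell by a factor of 302/123 ≈ 2.4553.
n = log₂(2.4553) ≈ 1.2959 half-lives, so t½ = 12.04/1.2959 ≈ 9.2909 minutes.
From t = 20.7 to t = 31: 123 × (1/2)^((31−20.7)/9.2909) ≈ 57.04 pg/mL.

57.0 pg/mL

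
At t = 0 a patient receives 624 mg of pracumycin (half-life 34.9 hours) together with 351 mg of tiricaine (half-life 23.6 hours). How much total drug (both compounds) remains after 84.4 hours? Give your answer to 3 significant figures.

146 mg

pracumycin: 624 × (1/2)^(84.4/34.9) = 624 × (1/2)^2.4183 ≈ 116.73 mg.
tiricaine: 351 × (1/2)^(84.4/23.6) = 351 × (1/2)^3.5763 ≈ 29.427 mg.
Total = 116.73 + 29.427 ≈ 146.16 mg.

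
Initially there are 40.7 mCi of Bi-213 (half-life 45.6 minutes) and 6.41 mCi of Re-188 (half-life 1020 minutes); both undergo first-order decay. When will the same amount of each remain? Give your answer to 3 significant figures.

127 minutes

Set 40.7·(1/2)^(t/45.6) = 6.41·(1/2)^(t/1020).
Taking log₂: log₂(40.7/6.41) = t·(1/45.6 − 1/1020).
log₂(6.3495) = 2.6666; 1/45.6 − 1/1020 = 0.020949.
t = 2.6666 / 0.020949 ≈ 127.29 minutes.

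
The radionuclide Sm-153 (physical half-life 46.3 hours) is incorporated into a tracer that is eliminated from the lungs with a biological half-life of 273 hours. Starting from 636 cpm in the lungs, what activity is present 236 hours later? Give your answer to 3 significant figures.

1/t_eff = 1/t_phys + 1/t_biol = 1/46.3 + 1/273 = 0.025261 per hour.
t_eff = 46.3 × 273 / (46.3 + 273) ≈ 39.586 hours.
Remaining = 636 × (1/2)^(236/39.586) = 636 × (1/2)^5.9617 ≈ 10.205 cpm.

10.2 cpm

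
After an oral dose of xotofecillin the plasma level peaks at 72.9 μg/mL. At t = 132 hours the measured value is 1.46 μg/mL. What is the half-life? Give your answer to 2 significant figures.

A/A₀ = 1.46/72.9 ≈ 0.020027.
n = log₂(49.932) ≈ 5.6419 half-lives elapsed in 132 hours.
t½ = 132/5.6419 ≈ 23.396 hours.

23 hours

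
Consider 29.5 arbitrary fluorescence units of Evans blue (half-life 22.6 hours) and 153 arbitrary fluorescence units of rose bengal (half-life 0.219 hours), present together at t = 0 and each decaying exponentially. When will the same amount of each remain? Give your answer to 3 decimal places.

0.525 hours

Set 29.5·(1/2)^(t/22.6) = 153·(1/2)^(t/0.219).
Taking log₂: log₂(29.5/153) = t·(1/22.6 − 1/0.219).
log₂(0.19281) = -2.3747; 1/22.6 − 1/0.219 = -4.522.
t = -2.3747 / -4.522 ≈ 0.52516 hours.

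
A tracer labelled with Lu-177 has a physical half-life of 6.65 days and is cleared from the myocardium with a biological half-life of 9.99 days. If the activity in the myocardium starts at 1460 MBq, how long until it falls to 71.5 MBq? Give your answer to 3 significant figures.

17.4 days

1/t_eff = 1/t_phys + 1/t_biol = 1/6.65 + 1/9.99 = 0.25048 per day.
t_eff = 6.65 × 9.99 / (6.65 + 9.99) ≈ 3.9924 days.
n = log₂(1460/71.5) ≈ 4.3519; t = 4.3519 × 3.9924 ≈ 17.374 days.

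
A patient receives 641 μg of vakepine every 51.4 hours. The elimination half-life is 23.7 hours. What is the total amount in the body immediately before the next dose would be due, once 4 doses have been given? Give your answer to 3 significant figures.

The 4 doses were given 205.6, 154.2, 102.8, 51.4 hours ago.
Total = 641·(1/2)^(205.6/23.7) + 641·(1/2)^(154.2/23.7) + 641·(1/2)^(102.8/23.7) + 641·(1/2)^(51.4/23.7)
      = 1.5682 + 7.0511 + 31.705 + 142.56 ≈ 182.88 μg.

183 μg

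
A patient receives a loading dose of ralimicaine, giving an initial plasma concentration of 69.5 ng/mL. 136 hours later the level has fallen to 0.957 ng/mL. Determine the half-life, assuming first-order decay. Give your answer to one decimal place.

22.0 hours

A/A₀ = 0.957/69.5 ≈ 0.01377.
n = log₂(72.623) ≈ 6.1824 half-lives elapsed in 136 hours.
t½ = 136/6.1824 ≈ 21.998 hours.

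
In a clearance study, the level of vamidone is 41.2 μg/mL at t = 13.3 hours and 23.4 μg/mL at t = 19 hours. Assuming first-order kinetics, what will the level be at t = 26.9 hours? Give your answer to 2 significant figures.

Over Δt = 19 − 13.3 = 5.7 hours, the level fell by a factor of 41.2/23.4 ≈ 1.7607.
n = log₂(1.7607) ≈ 0.81614 half-lives, so t½ = 5.7/0.81614 ≈ 6.9841 hours.
From t = 19 to t = 26.9: 23.4 × (1/2)^((26.9−19)/6.9841) ≈ 10.683 μg/mL.

11 μg/mL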